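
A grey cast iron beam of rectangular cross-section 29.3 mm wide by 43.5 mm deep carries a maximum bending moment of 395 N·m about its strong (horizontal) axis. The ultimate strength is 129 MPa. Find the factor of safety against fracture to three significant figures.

n = 3.02

Section modulus S = bh²/6 = 29.3×43.5²/6 = 9240 mm³.
σ = M/S = 395000/9240 = 42.75 MPa.
n = 129/42.75 = 3.018.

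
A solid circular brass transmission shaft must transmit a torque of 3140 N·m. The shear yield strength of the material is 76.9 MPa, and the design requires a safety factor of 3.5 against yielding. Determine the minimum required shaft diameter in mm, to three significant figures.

d = 90.0 mm

Allowable shear stress τ_allow = 76.9/3.5 = 21.97 MPa.
For a solid shaft τ = 16T/(πd³), so d³ = 16T/(π τ_allow) = 16×3140000/(π×21.97) = 727800 mm³.
d = (727800)^(1/3) = 89.95 mm.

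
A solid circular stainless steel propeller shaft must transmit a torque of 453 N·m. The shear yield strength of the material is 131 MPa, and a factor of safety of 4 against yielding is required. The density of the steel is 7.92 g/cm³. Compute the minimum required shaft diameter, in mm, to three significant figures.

Allowable shear stress τ_allow = 131/4 = 32.75 MPa.
For a solid shaft τ = 16T/(πd³), so d³ = 16T/(π τ_allow) = 16×453000/(π×32.75) = 70450 mm³.
d = (70450)^(1/3) = 41.30 mm.

d = 41.3 mm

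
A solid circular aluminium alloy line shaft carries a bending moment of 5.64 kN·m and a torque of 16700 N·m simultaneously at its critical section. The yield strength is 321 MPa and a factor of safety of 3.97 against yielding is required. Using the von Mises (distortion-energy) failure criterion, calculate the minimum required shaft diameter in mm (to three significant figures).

σ_allow = σ_y/n = 321/3.97 = 80.86 MPa.
For a solid shaft σ_b = 32M/(πd³) and τ = 16T/(πd³), so the von Mises stress is σ' = (16/πd³)·√(4M²+3T²).
√(4M²+3T²) = √(4×(5.640×10^6)² + 3×(1.670×10^7)²) = 3.105×10^7 N·mm.
d³ = 16×3.105×10^7/(π×80.86) = 1.956×10^6 mm³.
d = 125.1 mm.

d = 125 mm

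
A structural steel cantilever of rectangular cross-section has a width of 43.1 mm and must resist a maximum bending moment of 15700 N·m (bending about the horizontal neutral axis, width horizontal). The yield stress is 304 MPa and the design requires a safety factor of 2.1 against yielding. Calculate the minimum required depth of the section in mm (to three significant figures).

h = 123 mm

σ_allow = 304/2.1 = 144.8 MPa.
For a rectangular section σ = 6M/(bh²), so h² = 6M/(b σ_allow) = 6×1.5700×10^7/(43.1×144.8) = 15100 mm².
h = 122.9 mm.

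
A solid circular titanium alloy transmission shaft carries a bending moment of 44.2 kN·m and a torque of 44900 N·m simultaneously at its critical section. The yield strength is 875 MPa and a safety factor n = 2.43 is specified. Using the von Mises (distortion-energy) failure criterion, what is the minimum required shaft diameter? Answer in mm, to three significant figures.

σ_allow = σ_y/n = 875/2.43 = 360.1 MPa.
For a solid shaft σ_b = 32M/(πd³) and τ = 16T/(πd³), so the von Mises stress is σ' = (16/πd³)·√(4M²+3T²).
√(4M²+3T²) = √(4×(4.420×10^7)² + 3×(4.490×10^7)²) = 1.177×10^8 N·mm.
d³ = 16×1.177×10^8/(π×360.1) = 1.665×10^6 mm³.
d = 118.5 mm.

d = 119 mm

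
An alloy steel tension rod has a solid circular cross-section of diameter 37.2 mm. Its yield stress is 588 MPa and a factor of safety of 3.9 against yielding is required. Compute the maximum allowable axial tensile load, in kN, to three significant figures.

σ_allow = 588/3.9 = 150.8 MPa.
A = πd²/4 = π×37.2²/4 = 1087 mm².
F_allow = σ_allow × A = 150.8×1087 = 163900 N.

F_allow = 164 kN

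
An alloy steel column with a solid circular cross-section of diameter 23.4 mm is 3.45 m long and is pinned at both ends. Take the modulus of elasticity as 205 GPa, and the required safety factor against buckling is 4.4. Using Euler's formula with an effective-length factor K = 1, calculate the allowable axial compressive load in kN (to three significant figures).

P_allow = 0.569 kN

I = πd⁴/64 = π×23.4⁴/64 = 14720 mm⁴.
Effective length L_e = KL = 1×3.45 m = 3450 mm.
Euler critical load P_cr = π²EI/L_e² = π²×205000×14720/3450² = 2502 N.
P_allow = P_cr/n = 2502/4.4 = 568.6 N.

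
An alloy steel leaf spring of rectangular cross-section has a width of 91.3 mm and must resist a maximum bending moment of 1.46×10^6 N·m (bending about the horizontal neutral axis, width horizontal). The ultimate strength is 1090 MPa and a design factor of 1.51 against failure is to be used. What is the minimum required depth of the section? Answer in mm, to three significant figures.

h = 365 mm

σ_allow = 1090/1.51 = 721.9 MPa.
For a rectangular section σ = 6M/(bh²), so h² = 6M/(b σ_allow) = 6×1.4600×10^9/(91.3×721.9) = 132900 mm².
h = 364.6 mm.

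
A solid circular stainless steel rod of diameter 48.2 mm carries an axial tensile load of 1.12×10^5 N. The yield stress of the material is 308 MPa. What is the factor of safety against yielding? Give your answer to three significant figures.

n = 5.02

A = πd²/4 = 1825 mm².
σ = F/A = 112000/1825 = 61.38 MPa.
n = 308/61.38 = 5.018.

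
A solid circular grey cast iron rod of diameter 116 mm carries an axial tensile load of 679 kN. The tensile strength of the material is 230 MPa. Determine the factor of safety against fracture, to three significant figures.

A = πd²/4 = 10570 mm².
σ = F/A = 679000/10570 = 64.25 MPa.
n = 230/64.25 = 3.580.

n = 3.58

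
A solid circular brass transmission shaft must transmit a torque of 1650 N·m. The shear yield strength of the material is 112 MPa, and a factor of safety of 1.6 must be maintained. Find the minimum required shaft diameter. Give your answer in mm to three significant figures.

Allowable shear stress τ_allow = 112/1.6 = 70.00 MPa.
For a solid shaft τ = 16T/(πd³), so d³ = 16T/(π τ_allow) = 16×1650000/(π×70.00) = 120000 mm³.
d = (120000)^(1/3) = 49.33 mm.

d = 49.3 mm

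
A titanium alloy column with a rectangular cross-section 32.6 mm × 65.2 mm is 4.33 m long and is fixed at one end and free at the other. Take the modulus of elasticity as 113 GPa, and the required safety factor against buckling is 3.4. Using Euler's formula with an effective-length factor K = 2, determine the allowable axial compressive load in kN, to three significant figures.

Buckling occurs about the weak axis: I_min = h·b³/12 = 65.2×32.6³/12 = 188200 mm⁴ (b = 32.6 mm is the smaller dimension).
Effective length L_e = KL = 2×4.33 m = 8660 mm.
Euler critical load P_cr = π²EI/L_e² = π²×113000×188200/8660² = 2799 N.
P_allow = P_cr/n = 2799/3.4 = 823.3 N.

P_allow = 0.823 kN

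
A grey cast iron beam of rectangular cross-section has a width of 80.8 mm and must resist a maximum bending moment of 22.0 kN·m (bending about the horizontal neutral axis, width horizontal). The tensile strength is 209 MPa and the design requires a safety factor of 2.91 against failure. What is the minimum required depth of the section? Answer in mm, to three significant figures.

h = 151 mm

σ_allow = 209/2.91 = 71.82 MPa.
For a rectangular section σ = 6M/(bh²), so h² = 6M/(b σ_allow) = 6×2.2000×10^7/(80.8×71.82) = 22750 mm².
h = 150.8 mm.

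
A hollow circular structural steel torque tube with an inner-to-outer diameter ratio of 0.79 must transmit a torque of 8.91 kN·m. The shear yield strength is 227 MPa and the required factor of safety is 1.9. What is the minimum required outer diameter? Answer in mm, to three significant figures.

τ_allow = 227/1.9 = 119.5 MPa.
For a hollow shaft τ = 16T/[πd_o³(1−k⁴)] with k = 0.79, so 1−k⁴ = 0.6105.
d_o³ = 16T/[π τ_allow (1−k⁴)] = 16×8910000/(π×119.5×0.6105) = 622100 mm³.
d_o = 85.37 mm.

d_o = 85.4 mm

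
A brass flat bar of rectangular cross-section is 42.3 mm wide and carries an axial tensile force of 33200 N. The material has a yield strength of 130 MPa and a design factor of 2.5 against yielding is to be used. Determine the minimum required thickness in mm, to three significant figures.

σ_allow = 130/2.5 = 52.00 MPa.
Required area A = F/σ_allow = 33200/52.00 = 638.5 mm².
t = A/w = 638.5/42.3 = 15.09 mm.

t = 15.1 mm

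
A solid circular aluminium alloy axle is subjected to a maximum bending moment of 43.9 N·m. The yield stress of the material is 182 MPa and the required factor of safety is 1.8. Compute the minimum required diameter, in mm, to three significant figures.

d = 16.4 mm

σ_allow = 182/1.8 = 101.1 MPa.
For a solid circular section σ = 32M/(πd³), so d³ = 32M/(π σ_allow) = 32×43900/(π×101.1) = 4422 mm³.
d = 16.41 mm.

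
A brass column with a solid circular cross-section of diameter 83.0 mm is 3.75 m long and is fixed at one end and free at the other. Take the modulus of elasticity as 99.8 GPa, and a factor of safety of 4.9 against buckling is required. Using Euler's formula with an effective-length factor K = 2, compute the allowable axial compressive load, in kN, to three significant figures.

I = πd⁴/64 = π×83.0⁴/64 = 2.330×10^6 mm⁴.
Effective length L_e = KL = 2×3.75 m = 7500 mm.
Euler critical load P_cr = π²EI/L_e² = π²×99800×2.330×10^6/7500² = 40790 N.
P_allow = P_cr/n = 40790/4.9 = 8325 N.

P_allow = 8.33 kN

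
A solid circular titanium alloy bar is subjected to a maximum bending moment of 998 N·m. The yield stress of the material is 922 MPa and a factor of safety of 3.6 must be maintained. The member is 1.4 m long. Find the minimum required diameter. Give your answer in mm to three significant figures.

d = 34.1 mm

σ_allow = 922/3.6 = 256.1 MPa.
For a solid circular section σ = 32M/(πd³), so d³ = 32M/(π σ_allow) = 32×998000/(π×256.1) = 39690 mm³.
d = 34.11 mm.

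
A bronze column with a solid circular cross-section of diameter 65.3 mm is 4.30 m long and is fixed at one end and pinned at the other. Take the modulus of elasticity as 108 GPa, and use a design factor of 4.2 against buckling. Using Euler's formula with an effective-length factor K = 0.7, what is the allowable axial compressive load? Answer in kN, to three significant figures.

I = πd⁴/64 = π×65.3⁴/64 = 892500 mm⁴.
Effective length L_e = KL = 0.7×4.30 m = 3010 mm.
Euler critical load P_cr = π²EI/L_e² = π²×108000×892500/3010² = 105000 N.
P_allow = P_cr/n = 105000/4.2 = 25000 N.

P_allow = 25.0 kN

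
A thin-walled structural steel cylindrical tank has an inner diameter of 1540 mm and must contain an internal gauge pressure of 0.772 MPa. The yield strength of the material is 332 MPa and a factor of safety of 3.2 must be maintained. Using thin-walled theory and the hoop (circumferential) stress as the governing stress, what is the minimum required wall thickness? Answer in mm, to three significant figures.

t = 5.73 mm

σ_allow = 332/3.2 = 103.8 MPa.
Hoop stress σ_h = pD/(2t), so t = pD/(2σ_allow) = 0.772×1540/(2×103.8) = 5.730 mm.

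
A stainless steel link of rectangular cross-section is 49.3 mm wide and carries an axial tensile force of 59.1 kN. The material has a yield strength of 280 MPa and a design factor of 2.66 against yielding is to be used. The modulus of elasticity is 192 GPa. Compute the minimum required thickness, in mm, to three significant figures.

σ_allow = 280/2.66 = 105.3 MPa.
Required area A = F/σ_allow = 59100/105.3 = 561.5 mm².
t = A/w = 561.5/49.3 = 11.39 mm.

t = 11.4 mm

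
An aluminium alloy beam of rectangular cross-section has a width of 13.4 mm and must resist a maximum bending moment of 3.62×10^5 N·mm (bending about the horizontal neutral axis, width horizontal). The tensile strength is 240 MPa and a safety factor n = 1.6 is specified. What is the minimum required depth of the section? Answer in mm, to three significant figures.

h = 32.9 mm

σ_allow = 240/1.6 = 150.0 MPa.
For a rectangular section σ = 6M/(bh²), so h² = 6M/(b σ_allow) = 6×362000/(13.4×150.0) = 1081 mm².
h = 32.87 mm.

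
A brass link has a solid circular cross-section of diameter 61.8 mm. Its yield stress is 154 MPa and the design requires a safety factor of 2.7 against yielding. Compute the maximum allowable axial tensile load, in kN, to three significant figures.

F_allow = 171 kN

σ_allow = 154/2.7 = 57.04 MPa.
A = πd²/4 = π×61.8²/4 = 3000 mm².
F_allow = σ_allow × A = 57.04×3000 = 171100 N.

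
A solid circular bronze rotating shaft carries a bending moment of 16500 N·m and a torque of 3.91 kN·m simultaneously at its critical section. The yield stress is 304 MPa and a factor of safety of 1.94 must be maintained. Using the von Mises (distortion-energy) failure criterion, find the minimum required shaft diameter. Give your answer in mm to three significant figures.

σ_allow = σ_y/n = 304/1.94 = 156.7 MPa.
For a solid shaft σ_b = 32M/(πd³) and τ = 16T/(πd³), so the von Mises stress is σ' = (16/πd³)·√(4M²+3T²).
√(4M²+3T²) = √(4×(1.650×10^7)² + 3×(3.910×10^6)²) = 3.369×10^7 N·mm.
d³ = 16×3.369×10^7/(π×156.7) = 1.095×10^6 mm³.
d = 103.1 mm.

d = 103 mm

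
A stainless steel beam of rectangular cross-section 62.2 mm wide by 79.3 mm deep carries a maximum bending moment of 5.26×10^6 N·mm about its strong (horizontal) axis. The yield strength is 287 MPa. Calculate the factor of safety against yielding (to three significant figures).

n = 3.56

Section modulus S = bh²/6 = 62.2×79.3²/6 = 65190 mm³.
σ = M/S = 5260000/65190 = 80.69 MPa.
n = 287/80.69 = 3.557.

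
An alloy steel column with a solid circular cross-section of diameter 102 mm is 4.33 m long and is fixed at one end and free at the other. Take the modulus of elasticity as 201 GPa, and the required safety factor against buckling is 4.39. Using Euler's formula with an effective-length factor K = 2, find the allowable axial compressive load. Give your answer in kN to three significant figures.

I = πd⁴/64 = π×102⁴/64 = 5.313×10^6 mm⁴.
Effective length L_e = KL = 2×4.33 m = 8660 mm.
Euler critical load P_cr = π²EI/L_e² = π²×201000×5.313×10^6/8660² = 140500 N.
P_allow = P_cr/n = 140500/4.39 = 32020 N.

P_allow = 32.0 kN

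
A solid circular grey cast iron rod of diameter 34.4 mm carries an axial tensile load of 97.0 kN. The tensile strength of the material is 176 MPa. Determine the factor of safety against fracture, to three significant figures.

A = πd²/4 = 929.4 mm².
σ = F/A = 97000/929.4 = 104.4 MPa.
n = 176/104.4 = 1.686.

n = 1.69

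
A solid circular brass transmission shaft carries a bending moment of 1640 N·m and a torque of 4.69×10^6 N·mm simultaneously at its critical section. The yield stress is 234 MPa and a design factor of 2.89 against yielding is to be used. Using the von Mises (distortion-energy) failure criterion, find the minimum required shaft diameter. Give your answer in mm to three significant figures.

d = 82.0 mm

σ_allow = σ_y/n = 234/2.89 = 80.97 MPa.
For a solid shaft σ_b = 32M/(πd³) and τ = 16T/(πd³), so the von Mises stress is σ' = (16/πd³)·√(4M²+3T²).
√(4M²+3T²) = √(4×(1.640×10^6)² + 3×(4.690×10^6)²) = 8.761×10^6 N·mm.
d³ = 16×8.761×10^6/(π×80.97) = 551000 mm³.
d = 81.98 mm.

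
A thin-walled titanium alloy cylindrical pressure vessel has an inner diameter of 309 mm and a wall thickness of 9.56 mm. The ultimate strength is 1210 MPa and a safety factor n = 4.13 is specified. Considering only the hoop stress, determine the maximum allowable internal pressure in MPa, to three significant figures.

p_allow = 18.1 MPa

σ_allow = 1210/4.13 = 293.0 MPa.
σ_h = pD/(2t) → p_allow = 2σ_allow t/D = 2×293.0×9.56/309 = 18.13 MPa.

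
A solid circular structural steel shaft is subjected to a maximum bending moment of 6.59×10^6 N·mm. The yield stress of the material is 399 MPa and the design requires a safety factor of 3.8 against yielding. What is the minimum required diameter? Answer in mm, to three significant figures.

σ_allow = 399/3.8 = 105.0 MPa.
For a solid circular section σ = 32M/(πd³), so d³ = 32M/(π σ_allow) = 32×6590000/(π×105.0) = 639300 mm³.
d = 86.15 mm.

d = 86.1 mm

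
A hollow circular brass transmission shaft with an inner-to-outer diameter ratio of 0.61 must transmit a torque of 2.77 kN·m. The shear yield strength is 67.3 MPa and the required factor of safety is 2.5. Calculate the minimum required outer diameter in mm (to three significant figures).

τ_allow = 67.3/2.5 = 26.92 MPa.
For a hollow shaft τ = 16T/[πd_o³(1−k⁴)] with k = 0.61, so 1−k⁴ = 0.8615.
d_o³ = 16T/[π τ_allow (1−k⁴)] = 16×2770000/(π×26.92×0.8615) = 608300 mm³.
d_o = 84.73 mm.

d_o = 84.7 mm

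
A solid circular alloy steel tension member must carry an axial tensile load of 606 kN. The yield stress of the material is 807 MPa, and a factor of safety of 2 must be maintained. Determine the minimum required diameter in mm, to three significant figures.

Allowable stress σ_allow = 807/2 = 403.5 MPa.
Required area A = F/σ_allow = 606000/403.5 = 1502 mm².
A = πd²/4 → d = √(4A/π) = 43.73 mm.

d = 43.7 mm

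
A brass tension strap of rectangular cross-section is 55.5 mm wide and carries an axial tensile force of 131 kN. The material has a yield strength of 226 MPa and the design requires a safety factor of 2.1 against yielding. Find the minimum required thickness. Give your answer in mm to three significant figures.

t = 21.9 mm

σ_allow = 226/2.1 = 107.6 MPa.
Required area A = F/σ_allow = 131000/107.6 = 1217 mm².
t = A/w = 1217/55.5 = 21.93 mm.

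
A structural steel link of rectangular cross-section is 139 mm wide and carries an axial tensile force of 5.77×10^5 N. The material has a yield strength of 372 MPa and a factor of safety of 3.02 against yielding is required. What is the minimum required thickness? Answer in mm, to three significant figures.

σ_allow = 372/3.02 = 123.2 MPa.
Required area A = F/σ_allow = 577000/123.2 = 4684 mm².
t = A/w = 4684/139 = 33.70 mm.

t = 33.7 mm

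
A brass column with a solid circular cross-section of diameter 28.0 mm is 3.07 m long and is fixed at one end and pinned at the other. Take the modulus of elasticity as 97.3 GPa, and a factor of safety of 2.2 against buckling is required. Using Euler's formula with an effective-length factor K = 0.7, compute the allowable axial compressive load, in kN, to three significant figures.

P_allow = 2.85 kN

I = πd⁴/64 = π×28.0⁴/64 = 30170 mm⁴.
Effective length L_e = KL = 0.7×3.07 m = 2149 mm.
Euler critical load P_cr = π²EI/L_e² = π²×97300×30170/2149² = 6274 N.
P_allow = P_cr/n = 6274/2.2 = 2852 N.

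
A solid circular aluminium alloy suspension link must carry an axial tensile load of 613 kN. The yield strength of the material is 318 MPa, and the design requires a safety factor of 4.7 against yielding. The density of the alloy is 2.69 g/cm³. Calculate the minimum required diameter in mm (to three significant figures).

d = 107 mm

Allowable stress σ_allow = 318/4.7 = 67.66 MPa.
Required area A = F/σ_allow = 613000/67.66 = 9060 mm².
A = πd²/4 → d = √(4A/π) = 107.4 mm.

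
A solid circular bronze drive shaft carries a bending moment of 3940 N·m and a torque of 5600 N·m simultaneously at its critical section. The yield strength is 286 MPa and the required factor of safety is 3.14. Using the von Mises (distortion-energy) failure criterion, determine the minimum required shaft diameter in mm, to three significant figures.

σ_allow = σ_y/n = 286/3.14 = 91.08 MPa.
For a solid shaft σ_b = 32M/(πd³) and τ = 16T/(πd³), so the von Mises stress is σ' = (16/πd³)·√(4M²+3T²).
√(4M²+3T²) = √(4×(3.940×10^6)² + 3×(5.600×10^6)²) = 1.250×10^7 N·mm.
d³ = 16×1.250×10^7/(π×91.08) = 698800 mm³.
d = 88.74 mm.

d = 88.7 mm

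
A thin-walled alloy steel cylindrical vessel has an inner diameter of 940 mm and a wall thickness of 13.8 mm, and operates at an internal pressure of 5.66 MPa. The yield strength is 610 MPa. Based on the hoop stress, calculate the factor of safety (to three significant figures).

n = 3.16

σ_h = pD/(2t) = 5.66×940/(2×13.8) = 192.8 MPa.
n = 610/192.8 = 3.164.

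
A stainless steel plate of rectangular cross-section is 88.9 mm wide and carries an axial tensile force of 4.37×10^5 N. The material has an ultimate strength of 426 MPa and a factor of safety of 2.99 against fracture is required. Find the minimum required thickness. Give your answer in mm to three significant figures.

t = 34.5 mm

σ_allow = 426/2.99 = 142.5 MPa.
Required area A = F/σ_allow = 437000/142.5 = 3067 mm².
t = A/w = 3067/88.9 = 34.50 mm.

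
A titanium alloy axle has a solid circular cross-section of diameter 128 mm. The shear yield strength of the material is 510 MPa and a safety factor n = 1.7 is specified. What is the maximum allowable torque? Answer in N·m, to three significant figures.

T_allow = 1.24×10^5 N·m

τ_allow = 510/1.7 = 300.0 MPa.
For a solid shaft T_allow = τ_allow·πd³/16; πd³/16 = π×128³/16 = 411800 mm³.
T_allow = 300.0×411800 = 1.235×10^8 N·mm = 123500 N·m.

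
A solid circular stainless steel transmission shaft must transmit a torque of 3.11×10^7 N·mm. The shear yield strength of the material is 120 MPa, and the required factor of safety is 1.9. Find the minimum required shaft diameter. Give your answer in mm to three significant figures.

d = 136 mm

Allowable shear stress τ_allow = 120/1.9 = 63.16 MPa.
For a solid shaft τ = 16T/(πd³), so d³ = 16T/(π τ_allow) = 16×3.1100×10^7/(π×63.16) = 2.508×10^6 mm³.
d = (2.508×10^6)^(1/3) = 135.9 mm.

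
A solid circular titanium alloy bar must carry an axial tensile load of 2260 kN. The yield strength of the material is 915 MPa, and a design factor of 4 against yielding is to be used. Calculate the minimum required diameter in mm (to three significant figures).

d = 112 mm

Allowable stress σ_allow = 915/4 = 228.8 MPa.
Required area A = F/σ_allow = 2260000/228.8 = 9880 mm².
A = πd²/4 → d = √(4A/π) = 112.2 mm.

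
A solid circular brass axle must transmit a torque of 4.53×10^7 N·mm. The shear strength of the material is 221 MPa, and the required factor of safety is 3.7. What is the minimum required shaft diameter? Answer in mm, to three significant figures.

Allowable shear stress τ_allow = 221/3.7 = 59.73 MPa.
For a solid shaft τ = 16T/(πd³), so d³ = 16T/(π τ_allow) = 16×4.5300×10^7/(π×59.73) = 3.863×10^6 mm³.
d = (3.863×10^6)^(1/3) = 156.9 mm.

d = 157 mm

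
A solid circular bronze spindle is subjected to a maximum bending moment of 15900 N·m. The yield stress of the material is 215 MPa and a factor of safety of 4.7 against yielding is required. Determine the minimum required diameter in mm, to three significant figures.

d = 152 mm

σ_allow = 215/4.7 = 45.74 MPa.
For a solid circular section σ = 32M/(πd³), so d³ = 32M/(π σ_allow) = 32×1.5900×10^7/(π×45.74) = 3.540×10^6 mm³.
d = 152.4 mm.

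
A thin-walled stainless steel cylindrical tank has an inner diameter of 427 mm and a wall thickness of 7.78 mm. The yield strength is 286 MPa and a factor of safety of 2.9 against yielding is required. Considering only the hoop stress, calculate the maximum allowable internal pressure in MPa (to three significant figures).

p_allow = 3.59 MPa

σ_allow = 286/2.9 = 98.62 MPa.
σ_h = pD/(2t) → p_allow = 2σ_allow t/D = 2×98.62×7.78/427 = 3.594 MPa.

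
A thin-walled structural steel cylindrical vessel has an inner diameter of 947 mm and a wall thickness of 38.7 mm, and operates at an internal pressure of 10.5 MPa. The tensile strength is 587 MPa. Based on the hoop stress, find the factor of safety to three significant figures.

n = 4.57

σ_h = pD/(2t) = 10.5×947/(2×38.7) = 128.5 MPa.
n = 587/128.5 = 4.569.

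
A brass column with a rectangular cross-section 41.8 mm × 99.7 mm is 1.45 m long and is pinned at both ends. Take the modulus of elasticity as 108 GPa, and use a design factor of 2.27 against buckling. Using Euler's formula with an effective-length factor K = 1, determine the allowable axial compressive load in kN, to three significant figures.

P_allow = 136 kN

Buckling occurs about the weak axis: I_min = h·b³/12 = 99.7×41.8³/12 = 606800 mm⁴ (b = 41.8 mm is the smaller dimension).
Effective length L_e = KL = 1×1.45 m = 1450 mm.
Euler critical load P_cr = π²EI/L_e² = π²×108000×606800/1450² = 307600 N.
P_allow = P_cr/n = 307600/2.27 = 135500 N.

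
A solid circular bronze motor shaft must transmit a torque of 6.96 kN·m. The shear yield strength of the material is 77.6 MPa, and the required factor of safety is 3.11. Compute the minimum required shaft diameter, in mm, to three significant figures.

Allowable shear stress τ_allow = 77.6/3.11 = 24.95 MPa.
For a solid shaft τ = 16T/(πd³), so d³ = 16T/(π τ_allow) = 16×6960000/(π×24.95) = 1.421×10^6 mm³.
d = (1.421×10^6)^(1/3) = 112.4 mm.

d = 112 mm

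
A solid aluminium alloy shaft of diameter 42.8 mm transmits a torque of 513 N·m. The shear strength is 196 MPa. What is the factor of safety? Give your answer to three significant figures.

τ = 16T/(πd³) = 16×513000/(π×42.8³) = 33.32 MPa.
n = τ_limit/τ = 196/33.32 = 5.882.

n = 5.88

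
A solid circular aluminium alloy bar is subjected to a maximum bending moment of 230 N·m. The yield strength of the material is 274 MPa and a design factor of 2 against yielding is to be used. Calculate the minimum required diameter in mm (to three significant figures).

d = 25.8 mm

σ_allow = 274/2 = 137.0 MPa.
For a solid circular section σ = 32M/(πd³), so d³ = 32M/(π σ_allow) = 32×230000/(π×137.0) = 17100 mm³.
d = 25.76 mm.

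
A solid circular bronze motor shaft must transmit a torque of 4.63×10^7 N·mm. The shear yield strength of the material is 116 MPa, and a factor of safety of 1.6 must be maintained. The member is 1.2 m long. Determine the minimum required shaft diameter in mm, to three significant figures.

Allowable shear stress τ_allow = 116/1.6 = 72.50 MPa.
For a solid shaft τ = 16T/(πd³), so d³ = 16T/(π τ_allow) = 16×4.6300×10^7/(π×72.50) = 3.252×10^6 mm³.
d = (3.252×10^6)^(1/3) = 148.2 mm.

d = 148 mm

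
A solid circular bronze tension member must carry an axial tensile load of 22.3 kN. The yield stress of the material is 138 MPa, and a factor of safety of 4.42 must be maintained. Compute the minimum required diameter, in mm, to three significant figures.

Allowable stress σ_allow = 138/4.42 = 31.22 MPa.
Required area A = F/σ_allow = 22300/31.22 = 714.2 mm².
A = πd²/4 → d = √(4A/π) = 30.16 mm.

d = 30.2 mm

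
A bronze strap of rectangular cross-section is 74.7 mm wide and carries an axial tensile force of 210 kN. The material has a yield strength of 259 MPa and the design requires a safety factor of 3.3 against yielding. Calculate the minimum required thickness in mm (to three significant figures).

t = 35.8 mm

σ_allow = 259/3.3 = 78.48 MPa.
Required area A = F/σ_allow = 210000/78.48 = 2676 mm².
t = A/w = 2676/74.7 = 35.82 mm.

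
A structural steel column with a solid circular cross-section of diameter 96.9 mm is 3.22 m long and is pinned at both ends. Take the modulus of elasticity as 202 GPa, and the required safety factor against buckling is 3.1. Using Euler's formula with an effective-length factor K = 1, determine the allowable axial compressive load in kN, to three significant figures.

I = πd⁴/64 = π×96.9⁴/64 = 4.328×10^6 mm⁴.
Effective length L_e = KL = 1×3.22 m = 3220 mm.
Euler critical load P_cr = π²EI/L_e² = π²×202000×4.328×10^6/3220² = 832200 N.
P_allow = P_cr/n = 832200/3.1 = 268400 N.

P_allow = 268 kN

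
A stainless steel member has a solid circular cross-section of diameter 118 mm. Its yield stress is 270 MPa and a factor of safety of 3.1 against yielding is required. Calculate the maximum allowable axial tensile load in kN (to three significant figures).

σ_allow = 270/3.1 = 87.10 MPa.
A = πd²/4 = π×118²/4 = 10940 mm².
F_allow = σ_allow × A = 87.10×10940 = 952500 N.

F_allow = 952 kN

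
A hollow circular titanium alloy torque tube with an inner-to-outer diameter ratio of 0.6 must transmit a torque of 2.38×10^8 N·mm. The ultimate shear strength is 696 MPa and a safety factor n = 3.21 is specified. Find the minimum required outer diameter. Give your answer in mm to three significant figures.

d_o = 186 mm

τ_allow = 696/3.21 = 216.8 MPa.
For a hollow shaft τ = 16T/[πd_o³(1−k⁴)] with k = 0.6, so 1−k⁴ = 0.8704.
d_o³ = 16T/[π τ_allow (1−k⁴)] = 16×2.3800×10^8/(π×216.8×0.8704) = 6.423×10^6 mm³.
d_o = 185.9 mm.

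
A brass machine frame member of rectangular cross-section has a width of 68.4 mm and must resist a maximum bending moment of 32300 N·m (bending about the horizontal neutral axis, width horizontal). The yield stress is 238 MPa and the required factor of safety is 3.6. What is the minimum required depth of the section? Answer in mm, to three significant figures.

σ_allow = 238/3.6 = 66.11 MPa.
For a rectangular section σ = 6M/(bh²), so h² = 6M/(b σ_allow) = 6×3.2300×10^7/(68.4×66.11) = 42860 mm².
h = 207.0 mm.

h = 207 mm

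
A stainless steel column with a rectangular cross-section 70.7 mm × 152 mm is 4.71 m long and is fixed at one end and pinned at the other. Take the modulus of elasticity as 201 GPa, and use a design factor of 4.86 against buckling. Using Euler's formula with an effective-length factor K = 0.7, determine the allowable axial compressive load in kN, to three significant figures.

P_allow = 168 kN

Buckling occurs about the weak axis: I_min = h·b³/12 = 152×70.7³/12 = 4.476×10^6 mm⁴ (b = 70.7 mm is the smaller dimension).
Effective length L_e = KL = 0.7×4.71 m = 3297 mm.
Euler critical load P_cr = π²EI/L_e² = π²×201000×4.476×10^6/3297² = 816900 N.
P_allow = P_cr/n = 816900/4.86 = 168100 N.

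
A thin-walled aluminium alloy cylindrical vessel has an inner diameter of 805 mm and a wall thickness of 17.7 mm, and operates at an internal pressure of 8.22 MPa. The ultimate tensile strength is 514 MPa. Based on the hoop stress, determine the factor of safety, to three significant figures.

σ_h = pD/(2t) = 8.22×805/(2×17.7) = 186.9 MPa.
n = 514/186.9 = 2.750.

n = 2.75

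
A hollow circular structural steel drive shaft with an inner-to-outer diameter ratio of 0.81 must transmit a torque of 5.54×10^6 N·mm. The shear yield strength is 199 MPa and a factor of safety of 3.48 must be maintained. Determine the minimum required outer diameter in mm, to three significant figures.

d_o = 95.3 mm

τ_allow = 199/3.48 = 57.18 MPa.
For a hollow shaft τ = 16T/[πd_o³(1−k⁴)] with k = 0.81, so 1−k⁴ = 0.5695.
d_o³ = 16T/[π τ_allow (1−k⁴)] = 16×5540000/(π×57.18×0.5695) = 866300 mm³.
d_o = 95.33 mm.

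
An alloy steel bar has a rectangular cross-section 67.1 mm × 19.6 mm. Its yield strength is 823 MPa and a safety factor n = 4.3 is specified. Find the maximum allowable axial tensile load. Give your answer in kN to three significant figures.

σ_allow = 823/4.3 = 191.4 MPa.
A = 67.1×19.6 = 1315 mm².
F_allow = σ_allow × A = 191.4×1315 = 251700 N.

F_allow = 252 kN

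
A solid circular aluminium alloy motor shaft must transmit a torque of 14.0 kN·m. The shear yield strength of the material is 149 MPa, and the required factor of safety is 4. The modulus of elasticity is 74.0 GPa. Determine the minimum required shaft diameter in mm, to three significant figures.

Allowable shear stress τ_allow = 149/4 = 37.25 MPa.
For a solid shaft τ = 16T/(πd³), so d³ = 16T/(π τ_allow) = 16×1.4000×10^7/(π×37.25) = 1.914×10^6 mm³.
d = (1.914×10^6)^(1/3) = 124.2 mm.

d = 124 mm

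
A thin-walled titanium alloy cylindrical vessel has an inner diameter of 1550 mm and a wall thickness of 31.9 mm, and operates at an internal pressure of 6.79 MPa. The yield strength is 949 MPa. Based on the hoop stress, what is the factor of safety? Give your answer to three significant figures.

σ_h = pD/(2t) = 6.79×1550/(2×31.9) = 165.0 MPa.
n = 949/165.0 = 5.753.

n = 5.75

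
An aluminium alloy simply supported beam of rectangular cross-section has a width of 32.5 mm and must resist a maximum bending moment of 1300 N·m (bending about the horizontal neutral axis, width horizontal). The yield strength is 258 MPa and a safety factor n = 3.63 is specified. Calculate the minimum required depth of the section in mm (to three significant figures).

h = 58.1 mm

σ_allow = 258/3.63 = 71.07 MPa.
For a rectangular section σ = 6M/(bh²), so h² = 6M/(b σ_allow) = 6×1300000/(32.5×71.07) = 3377 mm².
h = 58.11 mm.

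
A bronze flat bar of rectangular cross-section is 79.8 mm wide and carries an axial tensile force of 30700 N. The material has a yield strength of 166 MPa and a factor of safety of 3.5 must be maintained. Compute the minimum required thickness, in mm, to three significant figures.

σ_allow = 166/3.5 = 47.43 MPa.
Required area A = F/σ_allow = 30700/47.43 = 647.3 mm².
t = A/w = 647.3/79.8 = 8.111 mm.

t = 8.11 mm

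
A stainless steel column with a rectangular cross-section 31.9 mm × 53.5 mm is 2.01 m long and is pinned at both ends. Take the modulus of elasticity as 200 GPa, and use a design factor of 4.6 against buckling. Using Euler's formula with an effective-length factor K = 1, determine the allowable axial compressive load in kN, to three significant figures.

P_allow = 15.4 kN

Buckling occurs about the weak axis: I_min = h·b³/12 = 53.5×31.9³/12 = 144700 mm⁴ (b = 31.9 mm is the smaller dimension).
Effective length L_e = KL = 1×2.01 m = 2010 mm.
Euler critical load P_cr = π²EI/L_e² = π²×200000×144700/2010² = 70710 N.
P_allow = P_cr/n = 70710/4.6 = 15370 N.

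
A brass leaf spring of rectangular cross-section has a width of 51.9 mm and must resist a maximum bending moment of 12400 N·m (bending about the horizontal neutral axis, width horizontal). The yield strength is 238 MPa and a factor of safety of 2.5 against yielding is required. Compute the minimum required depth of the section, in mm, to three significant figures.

σ_allow = 238/2.5 = 95.20 MPa.
For a rectangular section σ = 6M/(bh²), so h² = 6M/(b σ_allow) = 6×1.2400×10^7/(51.9×95.20) = 15060 mm².
h = 122.7 mm.

h = 123 mm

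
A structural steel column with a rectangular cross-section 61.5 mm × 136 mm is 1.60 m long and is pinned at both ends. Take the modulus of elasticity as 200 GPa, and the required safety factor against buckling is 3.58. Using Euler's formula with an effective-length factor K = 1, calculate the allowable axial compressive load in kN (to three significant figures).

Buckling occurs about the weak axis: I_min = h·b³/12 = 136×61.5³/12 = 2.636×10^6 mm⁴ (b = 61.5 mm is the smaller dimension).
Effective length L_e = KL = 1×1.60 m = 1600 mm.
Euler critical load P_cr = π²EI/L_e² = π²×200000×2.636×10^6/1600² = 2.033×10^6 N.
P_allow = P_cr/n = 2.033×10^6/3.58 = 567800 N.

P_allow = 568 kN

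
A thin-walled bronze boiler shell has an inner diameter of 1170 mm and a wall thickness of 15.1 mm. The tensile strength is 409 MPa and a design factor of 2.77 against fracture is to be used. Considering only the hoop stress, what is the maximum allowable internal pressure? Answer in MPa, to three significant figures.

p_allow = 3.81 MPa

σ_allow = 409/2.77 = 147.7 MPa.
σ_h = pD/(2t) → p_allow = 2σ_allow t/D = 2×147.7×15.1/1170 = 3.811 MPa.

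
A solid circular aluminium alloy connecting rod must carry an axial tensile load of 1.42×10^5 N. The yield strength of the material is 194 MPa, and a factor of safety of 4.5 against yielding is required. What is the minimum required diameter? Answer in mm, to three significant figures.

Allowable stress σ_allow = 194/4.5 = 43.11 MPa.
Required area A = F/σ_allow = 142000/43.11 = 3294 mm².
A = πd²/4 → d = √(4A/π) = 64.76 mm.

d = 64.8 mm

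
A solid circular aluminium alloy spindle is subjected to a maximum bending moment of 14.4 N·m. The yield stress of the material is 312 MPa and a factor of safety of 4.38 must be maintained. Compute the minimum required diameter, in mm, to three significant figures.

σ_allow = 312/4.38 = 71.23 MPa.
For a solid circular section σ = 32M/(πd³), so d³ = 32M/(π σ_allow) = 32×14400/(π×71.23) = 2059 mm³.
d = 12.72 mm.

d = 12.7 mm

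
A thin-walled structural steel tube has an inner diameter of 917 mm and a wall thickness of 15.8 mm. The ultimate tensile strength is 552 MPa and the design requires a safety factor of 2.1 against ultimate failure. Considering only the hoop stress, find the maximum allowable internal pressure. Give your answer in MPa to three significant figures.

σ_allow = 552/2.1 = 262.9 MPa.
σ_h = pD/(2t) → p_allow = 2σ_allow t/D = 2×262.9×15.8/917 = 9.058 MPa.

p_allow = 9.06 MPa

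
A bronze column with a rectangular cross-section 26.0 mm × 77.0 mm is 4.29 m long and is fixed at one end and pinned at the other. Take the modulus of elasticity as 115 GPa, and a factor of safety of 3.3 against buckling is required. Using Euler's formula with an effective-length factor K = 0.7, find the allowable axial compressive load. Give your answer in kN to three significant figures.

Buckling occurs about the weak axis: I_min = h·b³/12 = 77.0×26.0³/12 = 112800 mm⁴ (b = 26.0 mm is the smaller dimension).
Effective length L_e = KL = 0.7×4.29 m = 3003 mm.
Euler critical load P_cr = π²EI/L_e² = π²×115000×112800/3003² = 14190 N.
P_allow = P_cr/n = 14190/3.3 = 4301 N.

P_allow = 4.30 kN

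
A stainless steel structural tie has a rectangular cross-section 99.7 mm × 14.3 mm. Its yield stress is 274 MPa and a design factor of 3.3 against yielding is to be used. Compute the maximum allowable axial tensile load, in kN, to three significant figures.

σ_allow = 274/3.3 = 83.03 MPa.
A = 99.7×14.3 = 1426 mm².
F_allow = σ_allow × A = 83.03×1426 = 118400 N.

F_allow = 118 kN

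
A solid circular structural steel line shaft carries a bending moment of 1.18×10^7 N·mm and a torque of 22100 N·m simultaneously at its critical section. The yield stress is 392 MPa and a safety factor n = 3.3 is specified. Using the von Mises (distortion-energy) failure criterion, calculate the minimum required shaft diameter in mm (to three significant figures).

σ_allow = σ_y/n = 392/3.3 = 118.8 MPa.
For a solid shaft σ_b = 32M/(πd³) and τ = 16T/(πd³), so the von Mises stress is σ' = (16/πd³)·√(4M²+3T²).
√(4M²+3T²) = √(4×(1.180×10^7)² + 3×(2.210×10^7)²) = 4.497×10^7 N·mm.
d³ = 16×4.497×10^7/(π×118.8) = 1.928×10^6 mm³.
d = 124.5 mm.

d = 124 mm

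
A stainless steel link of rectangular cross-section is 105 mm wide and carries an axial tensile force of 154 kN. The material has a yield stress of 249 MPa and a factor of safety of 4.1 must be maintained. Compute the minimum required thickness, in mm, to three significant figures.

t = 24.1 mm

σ_allow = 249/4.1 = 60.73 MPa.
Required area A = F/σ_allow = 154000/60.73 = 2536 mm².
t = A/w = 2536/105 = 24.15 mm.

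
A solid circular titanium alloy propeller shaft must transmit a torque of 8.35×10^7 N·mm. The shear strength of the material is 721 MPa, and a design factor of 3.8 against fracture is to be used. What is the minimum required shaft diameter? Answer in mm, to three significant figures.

Allowable shear stress τ_allow = 721/3.8 = 189.7 MPa.
For a solid shaft τ = 16T/(πd³), so d³ = 16T/(π τ_allow) = 16×8.3500×10^7/(π×189.7) = 2.241×10^6 mm³.
d = (2.241×10^6)^(1/3) = 130.9 mm.

d = 131 mm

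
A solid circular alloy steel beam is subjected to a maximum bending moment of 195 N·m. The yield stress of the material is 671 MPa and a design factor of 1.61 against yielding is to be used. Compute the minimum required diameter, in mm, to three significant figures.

σ_allow = 671/1.61 = 416.8 MPa.
For a solid circular section σ = 32M/(πd³), so d³ = 32M/(π σ_allow) = 32×195000/(π×416.8) = 4766 mm³.
d = 16.83 mm.

d = 16.8 mm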